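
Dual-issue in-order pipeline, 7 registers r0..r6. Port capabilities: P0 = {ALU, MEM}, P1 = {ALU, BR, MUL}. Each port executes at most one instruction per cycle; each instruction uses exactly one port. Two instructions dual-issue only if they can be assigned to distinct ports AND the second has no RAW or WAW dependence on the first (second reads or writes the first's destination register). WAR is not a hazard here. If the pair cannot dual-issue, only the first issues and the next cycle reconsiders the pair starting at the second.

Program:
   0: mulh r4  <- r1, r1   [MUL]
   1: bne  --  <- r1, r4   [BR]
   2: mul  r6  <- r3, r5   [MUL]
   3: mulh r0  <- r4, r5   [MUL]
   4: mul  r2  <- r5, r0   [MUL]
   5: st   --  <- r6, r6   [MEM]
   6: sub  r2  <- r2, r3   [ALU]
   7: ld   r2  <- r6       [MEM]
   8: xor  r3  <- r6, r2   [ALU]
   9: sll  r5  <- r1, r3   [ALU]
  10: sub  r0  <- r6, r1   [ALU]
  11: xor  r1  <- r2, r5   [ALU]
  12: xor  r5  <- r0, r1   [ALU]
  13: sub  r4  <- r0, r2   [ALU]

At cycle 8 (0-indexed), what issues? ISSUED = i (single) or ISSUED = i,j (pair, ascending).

[0] i0  mulh.MUL  -- no-port MUL/BR
[1] i1  bne.BR  -- no-port BR/MUL
[2] i2  mul.MUL  -- no-port MUL/MUL
[3] i3  mulh.MUL  -- no-port MUL/MUL
[4] i4+i5  mul.MUL/st.MEM  -- 2-wide
[5] i6  sub.ALU  -- WAW r2
[6] i7  ld.MEM  -- RAW r2
[7] i8  xor.ALU  -- RAW r3
[8] i9+i10  sll.ALU/sub.ALU  -- 2-wide
[9] i11  xor.ALU  -- RAW r1
[10] i12+i13  xor.ALU/sub.ALU  -- 2-wide

ISSUED = 9,10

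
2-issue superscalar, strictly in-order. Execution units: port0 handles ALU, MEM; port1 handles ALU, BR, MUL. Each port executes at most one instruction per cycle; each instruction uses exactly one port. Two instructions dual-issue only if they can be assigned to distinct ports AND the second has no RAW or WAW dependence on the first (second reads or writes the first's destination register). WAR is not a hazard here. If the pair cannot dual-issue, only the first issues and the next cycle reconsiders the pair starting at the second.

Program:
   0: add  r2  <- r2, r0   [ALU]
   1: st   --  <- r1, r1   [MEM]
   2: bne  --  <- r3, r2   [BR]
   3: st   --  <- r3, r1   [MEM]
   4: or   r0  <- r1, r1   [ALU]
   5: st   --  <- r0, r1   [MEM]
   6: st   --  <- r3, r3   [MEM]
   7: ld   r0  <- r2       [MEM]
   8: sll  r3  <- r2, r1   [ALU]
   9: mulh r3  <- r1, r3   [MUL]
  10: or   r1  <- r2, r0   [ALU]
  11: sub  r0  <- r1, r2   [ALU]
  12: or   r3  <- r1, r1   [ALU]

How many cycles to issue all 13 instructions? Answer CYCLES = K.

0. add.ALU+st.MEM @i0+i1  | dual
1. bne.BR+st.MEM @i2+i3  | dual
2. or.ALU @i4  | RAW r0
3. st.MEM @i5  | no-port MEM/MEM
4. st.MEM @i6  | no-port MEM/MEM
5. ld.MEM+sll.ALU @i7+i8  | dual
6. mulh.MUL+or.ALU @i9+i10  | dual
7. sub.ALU+or.ALU @i11+i12  | dual

CYCLES = 8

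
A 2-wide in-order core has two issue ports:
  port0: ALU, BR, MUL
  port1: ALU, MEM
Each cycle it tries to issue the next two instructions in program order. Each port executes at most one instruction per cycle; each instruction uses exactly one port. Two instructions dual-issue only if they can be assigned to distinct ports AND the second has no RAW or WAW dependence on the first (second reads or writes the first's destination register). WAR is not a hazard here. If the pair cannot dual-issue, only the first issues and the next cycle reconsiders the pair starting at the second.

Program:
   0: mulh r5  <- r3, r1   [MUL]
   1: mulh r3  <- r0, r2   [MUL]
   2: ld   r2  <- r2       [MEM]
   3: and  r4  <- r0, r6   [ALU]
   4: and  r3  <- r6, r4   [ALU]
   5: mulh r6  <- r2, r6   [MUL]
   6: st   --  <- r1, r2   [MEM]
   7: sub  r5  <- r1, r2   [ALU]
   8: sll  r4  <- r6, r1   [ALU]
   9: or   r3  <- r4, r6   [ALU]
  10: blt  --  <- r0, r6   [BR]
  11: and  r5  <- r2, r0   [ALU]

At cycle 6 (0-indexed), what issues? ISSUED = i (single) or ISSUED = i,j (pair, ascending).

#0 head=0: mulh.MUL i0 no-port MUL/MUL
#1 head=1: mulh.MUL+ld.MEM i1&i2 2-wide
#2 head=3: and.ALU i3 RAW r4
#3 head=4: and.ALU+mulh.MUL i4&i5 2-wide
#4 head=6: st.MEM+sub.ALU i6&i7 2-wide
#5 head=8: sll.ALU i8 RAW r4
#6 head=9: or.ALU+blt.BR i9&i10 2-wide
#7 head=11: and.ALU i11 tail

ISSUED = 9,10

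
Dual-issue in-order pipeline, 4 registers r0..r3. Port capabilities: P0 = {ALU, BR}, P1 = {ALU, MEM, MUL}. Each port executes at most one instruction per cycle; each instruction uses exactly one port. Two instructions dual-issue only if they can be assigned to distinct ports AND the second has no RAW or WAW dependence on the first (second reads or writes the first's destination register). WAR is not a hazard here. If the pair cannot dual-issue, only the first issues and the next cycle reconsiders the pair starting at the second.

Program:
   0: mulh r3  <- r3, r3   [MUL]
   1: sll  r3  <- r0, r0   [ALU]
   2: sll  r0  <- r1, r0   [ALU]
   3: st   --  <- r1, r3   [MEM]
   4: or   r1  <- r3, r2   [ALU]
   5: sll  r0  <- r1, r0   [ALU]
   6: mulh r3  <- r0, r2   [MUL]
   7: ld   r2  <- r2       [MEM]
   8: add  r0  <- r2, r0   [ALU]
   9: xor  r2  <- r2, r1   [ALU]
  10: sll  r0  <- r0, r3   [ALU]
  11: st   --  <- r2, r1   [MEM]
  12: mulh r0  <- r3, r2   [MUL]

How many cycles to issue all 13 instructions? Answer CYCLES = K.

c0: i0 mulh.MUL  WAW r3
c1: i1&i2 sll.ALU sll.ALU  2-wide
c2: i3&i4 st.MEM or.ALU  2-wide
c3: i5 sll.ALU  RAW r0
c4: i6 mulh.MUL  no-port MUL/MEM
c5: i7 ld.MEM  RAW r2
c6: i8&i9 add.ALU xor.ALU  2-wide
c7: i10&i11 sll.ALU st.MEM  2-wide
c8: i12 mulh.MUL  tail

CYCLES = 9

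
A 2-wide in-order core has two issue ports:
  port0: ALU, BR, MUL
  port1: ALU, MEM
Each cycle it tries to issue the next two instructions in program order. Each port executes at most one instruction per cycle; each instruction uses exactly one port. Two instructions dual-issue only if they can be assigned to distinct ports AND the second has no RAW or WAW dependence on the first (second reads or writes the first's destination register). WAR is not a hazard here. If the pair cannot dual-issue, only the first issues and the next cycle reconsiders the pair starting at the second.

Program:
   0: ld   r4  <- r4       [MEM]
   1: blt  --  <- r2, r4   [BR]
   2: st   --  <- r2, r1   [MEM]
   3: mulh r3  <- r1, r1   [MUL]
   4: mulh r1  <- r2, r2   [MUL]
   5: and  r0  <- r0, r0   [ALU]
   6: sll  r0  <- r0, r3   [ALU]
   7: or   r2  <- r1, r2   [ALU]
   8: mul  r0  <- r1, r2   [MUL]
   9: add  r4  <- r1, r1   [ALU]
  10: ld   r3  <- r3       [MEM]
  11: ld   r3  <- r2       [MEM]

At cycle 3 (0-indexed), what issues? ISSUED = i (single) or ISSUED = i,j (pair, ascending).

ISSUED = 4,5

[0] i0  ld  -- RAW r4
[1] i1+i2  blt+st  -- pair
[2] i3  mulh  -- no-port MUL/MUL
[3] i4+i5  mulh+and  -- pair
[4] i6+i7  sll+or  -- pair
[5] i8+i9  mul+add  -- pair
[6] i10  ld  -- no-port MEM/MEM
[7] i11  ld  -- tail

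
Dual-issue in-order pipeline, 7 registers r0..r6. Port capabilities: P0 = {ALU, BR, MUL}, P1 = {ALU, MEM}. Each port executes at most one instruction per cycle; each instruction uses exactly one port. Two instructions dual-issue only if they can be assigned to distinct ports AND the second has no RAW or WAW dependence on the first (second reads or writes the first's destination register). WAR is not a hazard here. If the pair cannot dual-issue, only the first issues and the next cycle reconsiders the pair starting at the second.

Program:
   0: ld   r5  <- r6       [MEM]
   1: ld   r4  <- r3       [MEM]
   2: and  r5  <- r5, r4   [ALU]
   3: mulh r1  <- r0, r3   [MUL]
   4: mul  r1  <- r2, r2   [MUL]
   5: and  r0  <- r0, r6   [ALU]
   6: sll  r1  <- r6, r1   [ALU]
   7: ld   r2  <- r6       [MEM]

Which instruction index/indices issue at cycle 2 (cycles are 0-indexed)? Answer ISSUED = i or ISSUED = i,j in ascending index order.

0. ld @i0  | no-port MEM/MEM
1. ld @i1  | RAW r4
2. and;mulh @i2/i3  | dual
3. mul;and @i4/i5  | dual
4. sll;ld @i6/i7  | dual

ISSUED = 2,3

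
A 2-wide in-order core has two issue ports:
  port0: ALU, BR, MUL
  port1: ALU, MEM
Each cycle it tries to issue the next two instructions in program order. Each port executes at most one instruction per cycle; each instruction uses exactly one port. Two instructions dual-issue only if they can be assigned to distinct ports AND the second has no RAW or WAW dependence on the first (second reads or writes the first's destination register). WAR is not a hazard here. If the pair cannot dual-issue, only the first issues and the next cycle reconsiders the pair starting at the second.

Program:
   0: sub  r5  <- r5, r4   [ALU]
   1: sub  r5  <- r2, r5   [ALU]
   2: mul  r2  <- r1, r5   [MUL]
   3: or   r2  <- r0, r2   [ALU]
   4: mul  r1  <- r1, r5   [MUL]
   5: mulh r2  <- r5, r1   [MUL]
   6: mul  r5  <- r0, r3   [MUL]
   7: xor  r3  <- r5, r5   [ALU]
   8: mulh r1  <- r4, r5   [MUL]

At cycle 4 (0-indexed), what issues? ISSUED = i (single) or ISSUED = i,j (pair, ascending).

ISSUED = 5

c0: i0 sub.ALU  RAW+WAW r5
c1: i1 sub.ALU  RAW r5
c2: i2 mul.MUL  RAW+WAW r2
c3: i3&i4 or.ALU;mul.MUL  dual
c4: i5 mulh.MUL  no-port MUL/MUL
c5: i6 mul.MUL  RAW r5
c6: i7&i8 xor.ALU;mulh.MUL  dual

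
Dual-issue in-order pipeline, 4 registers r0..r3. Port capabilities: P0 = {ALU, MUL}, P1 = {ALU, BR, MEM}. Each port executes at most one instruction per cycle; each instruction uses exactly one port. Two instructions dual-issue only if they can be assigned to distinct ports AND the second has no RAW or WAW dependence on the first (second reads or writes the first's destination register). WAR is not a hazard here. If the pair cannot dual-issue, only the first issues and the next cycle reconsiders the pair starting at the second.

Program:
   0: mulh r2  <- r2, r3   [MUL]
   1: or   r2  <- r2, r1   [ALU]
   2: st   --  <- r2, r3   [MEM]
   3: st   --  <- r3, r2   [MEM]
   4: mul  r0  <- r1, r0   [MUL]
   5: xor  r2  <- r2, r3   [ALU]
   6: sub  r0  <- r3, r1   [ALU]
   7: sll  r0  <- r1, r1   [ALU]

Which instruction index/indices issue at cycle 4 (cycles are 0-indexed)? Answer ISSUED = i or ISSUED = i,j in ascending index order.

c0: i0 mulh.MUL  RAW+WAW r2
c1: i1 or.ALU  RAW r2
c2: i2 st.MEM  no-port MEM/MEM
c3: i3+i4 st.MEM+mul.MUL  2-wide
c4: i5+i6 xor.ALU+sub.ALU  2-wide
c5: i7 sll.ALU  tail

ISSUED = 5,6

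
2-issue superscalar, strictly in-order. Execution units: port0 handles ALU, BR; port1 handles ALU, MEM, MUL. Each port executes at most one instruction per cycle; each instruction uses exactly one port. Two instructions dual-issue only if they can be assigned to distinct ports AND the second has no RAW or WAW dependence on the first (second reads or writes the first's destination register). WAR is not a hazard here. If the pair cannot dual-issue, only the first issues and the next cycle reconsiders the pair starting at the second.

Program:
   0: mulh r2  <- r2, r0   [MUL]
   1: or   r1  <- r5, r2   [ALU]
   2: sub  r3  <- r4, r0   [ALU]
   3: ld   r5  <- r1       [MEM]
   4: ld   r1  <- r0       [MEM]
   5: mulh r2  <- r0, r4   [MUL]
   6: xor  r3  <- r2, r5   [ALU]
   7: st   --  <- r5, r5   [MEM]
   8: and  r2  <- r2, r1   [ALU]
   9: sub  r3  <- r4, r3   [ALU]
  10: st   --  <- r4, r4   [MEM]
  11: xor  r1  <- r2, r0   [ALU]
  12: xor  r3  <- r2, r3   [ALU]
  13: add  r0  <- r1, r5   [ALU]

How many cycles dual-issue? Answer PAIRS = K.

PAIRS = 5

c0: i0 mulh  RAW r2
c1: i1+i2 or sub  pair
c2: i3 ld  no-port MEM/MEM
c3: i4 ld  no-port MEM/MUL
c4: i5 mulh  RAW r2
c5: i6+i7 xor st  pair
c6: i8+i9 and sub  pair
c7: i10+i11 st xor  pair
c8: i12+i13 xor add  pair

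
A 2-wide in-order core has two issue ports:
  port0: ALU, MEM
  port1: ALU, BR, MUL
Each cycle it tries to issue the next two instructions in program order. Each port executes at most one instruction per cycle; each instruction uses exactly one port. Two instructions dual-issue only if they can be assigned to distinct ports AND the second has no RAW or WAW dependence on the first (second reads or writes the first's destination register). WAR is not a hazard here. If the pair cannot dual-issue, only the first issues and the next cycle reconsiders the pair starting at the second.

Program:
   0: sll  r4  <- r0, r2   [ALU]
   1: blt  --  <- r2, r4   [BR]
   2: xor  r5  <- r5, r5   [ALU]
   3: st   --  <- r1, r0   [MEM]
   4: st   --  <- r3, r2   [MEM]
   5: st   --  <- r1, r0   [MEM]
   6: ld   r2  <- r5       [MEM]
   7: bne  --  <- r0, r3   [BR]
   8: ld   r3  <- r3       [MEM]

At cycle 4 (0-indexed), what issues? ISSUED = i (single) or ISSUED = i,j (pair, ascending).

#0 head=0: sll i0 RAW r4
#1 head=1: blt/xor i1,i2 pair
#2 head=3: st i3 no-port MEM/MEM
#3 head=4: st i4 no-port MEM/MEM
#4 head=5: st i5 no-port MEM/MEM
#5 head=6: ld/bne i6,i7 pair
#6 head=8: ld i8 tail

ISSUED = 5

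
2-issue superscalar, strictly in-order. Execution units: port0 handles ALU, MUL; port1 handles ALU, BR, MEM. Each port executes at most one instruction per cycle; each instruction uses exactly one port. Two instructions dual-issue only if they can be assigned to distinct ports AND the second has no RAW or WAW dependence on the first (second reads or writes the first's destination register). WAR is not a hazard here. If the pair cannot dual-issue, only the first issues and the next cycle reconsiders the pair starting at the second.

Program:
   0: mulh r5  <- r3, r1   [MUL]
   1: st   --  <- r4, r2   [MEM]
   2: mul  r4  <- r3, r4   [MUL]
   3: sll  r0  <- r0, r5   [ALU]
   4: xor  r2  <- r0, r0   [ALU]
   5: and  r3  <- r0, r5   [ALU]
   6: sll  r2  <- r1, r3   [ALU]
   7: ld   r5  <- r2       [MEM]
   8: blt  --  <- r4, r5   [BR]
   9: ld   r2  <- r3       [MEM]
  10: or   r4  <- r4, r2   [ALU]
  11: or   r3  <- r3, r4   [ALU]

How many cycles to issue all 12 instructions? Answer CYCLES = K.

CYCLES = 9

c0: i0,i1 mulh.MUL st.MEM  pair
c1: i2,i3 mul.MUL sll.ALU  pair
c2: i4,i5 xor.ALU and.ALU  pair
c3: i6 sll.ALU  RAW r2
c4: i7 ld.MEM  no-port MEM/BR
c5: i8 blt.BR  no-port BR/MEM
c6: i9 ld.MEM  RAW r2
c7: i10 or.ALU  RAW r4
c8: i11 or.ALU  tail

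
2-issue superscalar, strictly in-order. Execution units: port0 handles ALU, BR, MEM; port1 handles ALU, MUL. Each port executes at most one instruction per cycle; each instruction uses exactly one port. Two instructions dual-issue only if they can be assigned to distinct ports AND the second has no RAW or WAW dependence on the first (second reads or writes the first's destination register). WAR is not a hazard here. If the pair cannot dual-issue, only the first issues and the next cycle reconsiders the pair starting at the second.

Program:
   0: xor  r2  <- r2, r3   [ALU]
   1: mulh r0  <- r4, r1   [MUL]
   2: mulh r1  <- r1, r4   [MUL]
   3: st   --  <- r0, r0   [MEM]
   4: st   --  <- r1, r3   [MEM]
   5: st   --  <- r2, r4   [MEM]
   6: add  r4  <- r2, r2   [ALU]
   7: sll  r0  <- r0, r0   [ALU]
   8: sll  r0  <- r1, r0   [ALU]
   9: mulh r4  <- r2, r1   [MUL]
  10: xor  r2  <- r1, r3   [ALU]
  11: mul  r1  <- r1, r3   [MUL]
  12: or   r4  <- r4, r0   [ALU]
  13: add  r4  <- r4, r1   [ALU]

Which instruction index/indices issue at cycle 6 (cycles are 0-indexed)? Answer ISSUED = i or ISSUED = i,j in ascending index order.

#0 head=0: xor.ALU mulh.MUL i0/i1 dual
#1 head=2: mulh.MUL st.MEM i2/i3 dual
#2 head=4: st.MEM i4 no-port MEM/MEM
#3 head=5: st.MEM add.ALU i5/i6 dual
#4 head=7: sll.ALU i7 RAW+WAW r0
#5 head=8: sll.ALU mulh.MUL i8/i9 dual
#6 head=10: xor.ALU mul.MUL i10/i11 dual
#7 head=12: or.ALU i12 RAW+WAW r4
#8 head=13: add.ALU i13 tail

ISSUED = 10,11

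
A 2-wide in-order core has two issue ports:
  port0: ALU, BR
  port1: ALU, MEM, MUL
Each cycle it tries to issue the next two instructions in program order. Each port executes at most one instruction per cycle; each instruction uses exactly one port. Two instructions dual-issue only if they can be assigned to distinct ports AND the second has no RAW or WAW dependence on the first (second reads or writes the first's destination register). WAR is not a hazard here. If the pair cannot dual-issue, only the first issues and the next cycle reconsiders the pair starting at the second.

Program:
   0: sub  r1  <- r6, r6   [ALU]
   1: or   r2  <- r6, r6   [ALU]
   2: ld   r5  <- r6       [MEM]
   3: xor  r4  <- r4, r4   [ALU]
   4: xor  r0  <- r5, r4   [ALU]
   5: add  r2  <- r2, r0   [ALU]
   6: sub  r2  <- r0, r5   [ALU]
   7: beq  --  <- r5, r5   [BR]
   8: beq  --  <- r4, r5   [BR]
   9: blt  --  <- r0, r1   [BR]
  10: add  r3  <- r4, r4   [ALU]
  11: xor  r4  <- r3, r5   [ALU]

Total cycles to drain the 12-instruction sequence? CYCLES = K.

CYCLES = 8

  cy0 -> i0&i1 (sub.ALU or.ALU) dual
  cy1 -> i2&i3 (ld.MEM xor.ALU) dual
  cy2 -> i4 (xor.ALU) RAW r0
  cy3 -> i5 (add.ALU) WAW r2
  cy4 -> i6&i7 (sub.ALU beq.BR) dual
  cy5 -> i8 (beq.BR) no-port BR/BR
  cy6 -> i9&i10 (blt.BR add.ALU) dual
  cy7 -> i11 (xor.ALU) tail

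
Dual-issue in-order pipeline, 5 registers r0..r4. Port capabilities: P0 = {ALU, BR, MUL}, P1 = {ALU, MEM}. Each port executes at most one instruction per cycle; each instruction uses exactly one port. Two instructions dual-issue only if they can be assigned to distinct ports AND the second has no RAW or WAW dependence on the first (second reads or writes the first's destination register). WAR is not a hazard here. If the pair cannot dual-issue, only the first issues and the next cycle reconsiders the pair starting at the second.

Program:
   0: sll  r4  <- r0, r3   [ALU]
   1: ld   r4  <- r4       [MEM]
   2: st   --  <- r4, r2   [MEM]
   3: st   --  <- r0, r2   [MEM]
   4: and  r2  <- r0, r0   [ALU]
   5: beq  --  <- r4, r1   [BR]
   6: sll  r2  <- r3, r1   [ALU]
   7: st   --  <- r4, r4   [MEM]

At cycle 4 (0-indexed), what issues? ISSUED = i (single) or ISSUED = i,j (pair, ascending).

#0 head=0: sll.ALU i0 RAW+WAW r4
#1 head=1: ld.MEM i1 no-port MEM/MEM
#2 head=2: st.MEM i2 no-port MEM/MEM
#3 head=3: st.MEM/and.ALU i3&i4 2-wide
#4 head=5: beq.BR/sll.ALU i5&i6 2-wide
#5 head=7: st.MEM i7 tail

ISSUED = 5,6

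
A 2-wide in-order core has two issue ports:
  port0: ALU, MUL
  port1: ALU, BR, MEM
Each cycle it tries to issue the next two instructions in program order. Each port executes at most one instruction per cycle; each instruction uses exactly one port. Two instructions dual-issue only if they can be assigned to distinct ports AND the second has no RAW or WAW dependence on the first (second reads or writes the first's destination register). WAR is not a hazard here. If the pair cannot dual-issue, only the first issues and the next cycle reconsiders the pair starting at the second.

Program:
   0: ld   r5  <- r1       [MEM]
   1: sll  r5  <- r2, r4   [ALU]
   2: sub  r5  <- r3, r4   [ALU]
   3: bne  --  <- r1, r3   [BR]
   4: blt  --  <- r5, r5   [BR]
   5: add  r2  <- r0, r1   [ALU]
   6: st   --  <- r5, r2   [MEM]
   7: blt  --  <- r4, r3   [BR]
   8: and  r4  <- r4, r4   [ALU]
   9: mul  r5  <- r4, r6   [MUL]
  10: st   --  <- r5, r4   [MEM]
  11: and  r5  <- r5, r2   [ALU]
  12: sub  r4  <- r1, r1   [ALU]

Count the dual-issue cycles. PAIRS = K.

PAIRS = 4

  cy0 -> i0 (ld) WAW r5
  cy1 -> i1 (sll) WAW r5
  cy2 -> i2,i3 (sub+bne) pair
  cy3 -> i4,i5 (blt+add) pair
  cy4 -> i6 (st) no-port MEM/BR
  cy5 -> i7,i8 (blt+and) pair
  cy6 -> i9 (mul) RAW r5
  cy7 -> i10,i11 (st+and) pair
  cy8 -> i12 (sub) tail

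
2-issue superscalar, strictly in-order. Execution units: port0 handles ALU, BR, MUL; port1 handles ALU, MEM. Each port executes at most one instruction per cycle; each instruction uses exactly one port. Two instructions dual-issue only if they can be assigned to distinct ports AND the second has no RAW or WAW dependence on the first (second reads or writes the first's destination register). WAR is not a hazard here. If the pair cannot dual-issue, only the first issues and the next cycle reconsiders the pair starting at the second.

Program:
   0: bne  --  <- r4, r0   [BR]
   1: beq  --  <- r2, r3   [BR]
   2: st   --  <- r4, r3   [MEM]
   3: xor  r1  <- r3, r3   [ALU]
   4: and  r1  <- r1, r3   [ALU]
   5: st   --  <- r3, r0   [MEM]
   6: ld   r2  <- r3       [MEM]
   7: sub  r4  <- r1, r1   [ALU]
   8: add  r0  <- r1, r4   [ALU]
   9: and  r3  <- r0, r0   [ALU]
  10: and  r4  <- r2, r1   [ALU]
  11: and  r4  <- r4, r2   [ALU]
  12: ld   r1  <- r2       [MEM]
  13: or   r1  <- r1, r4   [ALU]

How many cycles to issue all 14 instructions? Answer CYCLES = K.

#0 head=0: bne i0 no-port BR/BR
#1 head=1: beq;st i1&i2 2-wide
#2 head=3: xor i3 RAW+WAW r1
#3 head=4: and;st i4&i5 2-wide
#4 head=6: ld;sub i6&i7 2-wide
#5 head=8: add i8 RAW r0
#6 head=9: and;and i9&i10 2-wide
#7 head=11: and;ld i11&i12 2-wide
#8 head=13: or i13 tail

CYCLES = 9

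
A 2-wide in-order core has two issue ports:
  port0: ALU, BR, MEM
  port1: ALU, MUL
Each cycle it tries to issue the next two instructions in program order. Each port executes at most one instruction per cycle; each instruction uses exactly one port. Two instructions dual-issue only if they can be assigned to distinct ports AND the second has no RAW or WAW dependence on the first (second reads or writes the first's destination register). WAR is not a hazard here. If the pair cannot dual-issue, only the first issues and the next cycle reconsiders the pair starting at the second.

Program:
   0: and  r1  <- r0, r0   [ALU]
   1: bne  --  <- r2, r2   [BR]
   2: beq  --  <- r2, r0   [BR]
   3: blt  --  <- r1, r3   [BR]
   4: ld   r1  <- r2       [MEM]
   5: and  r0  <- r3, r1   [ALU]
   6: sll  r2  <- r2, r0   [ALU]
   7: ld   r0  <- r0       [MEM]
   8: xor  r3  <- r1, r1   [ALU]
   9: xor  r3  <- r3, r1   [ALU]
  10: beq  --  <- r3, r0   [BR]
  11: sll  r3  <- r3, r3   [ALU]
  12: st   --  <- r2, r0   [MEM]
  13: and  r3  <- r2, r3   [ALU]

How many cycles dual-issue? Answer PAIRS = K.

0. and bne @i0,i1  | pair
1. beq @i2  | no-port BR/BR
2. blt @i3  | no-port BR/MEM
3. ld @i4  | RAW r1
4. and @i5  | RAW r0
5. sll ld @i6,i7  | pair
6. xor @i8  | RAW+WAW r3
7. xor @i9  | RAW r3
8. beq sll @i10,i11  | pair
9. st and @i12,i13  | pair

PAIRS = 4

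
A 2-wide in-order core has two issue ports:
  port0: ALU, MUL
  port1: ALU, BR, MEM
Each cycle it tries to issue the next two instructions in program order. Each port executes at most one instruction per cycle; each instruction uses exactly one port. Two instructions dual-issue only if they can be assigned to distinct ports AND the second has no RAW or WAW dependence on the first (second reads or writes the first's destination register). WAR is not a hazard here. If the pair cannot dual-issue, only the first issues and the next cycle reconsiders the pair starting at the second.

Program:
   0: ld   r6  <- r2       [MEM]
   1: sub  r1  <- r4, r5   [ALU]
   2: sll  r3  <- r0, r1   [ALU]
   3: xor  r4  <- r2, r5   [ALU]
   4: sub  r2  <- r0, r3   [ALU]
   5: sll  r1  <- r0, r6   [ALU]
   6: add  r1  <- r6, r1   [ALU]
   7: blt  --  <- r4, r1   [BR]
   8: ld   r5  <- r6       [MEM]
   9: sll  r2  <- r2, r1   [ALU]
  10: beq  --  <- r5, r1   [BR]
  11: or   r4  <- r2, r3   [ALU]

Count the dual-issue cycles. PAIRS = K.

  cy0 -> i0+i1 (ld.MEM/sub.ALU) 2-wide
  cy1 -> i2+i3 (sll.ALU/xor.ALU) 2-wide
  cy2 -> i4+i5 (sub.ALU/sll.ALU) 2-wide
  cy3 -> i6 (add.ALU) RAW r1
  cy4 -> i7 (blt.BR) no-port BR/MEM
  cy5 -> i8+i9 (ld.MEM/sll.ALU) 2-wide
  cy6 -> i10+i11 (beq.BR/or.ALU) 2-wide

PAIRS = 5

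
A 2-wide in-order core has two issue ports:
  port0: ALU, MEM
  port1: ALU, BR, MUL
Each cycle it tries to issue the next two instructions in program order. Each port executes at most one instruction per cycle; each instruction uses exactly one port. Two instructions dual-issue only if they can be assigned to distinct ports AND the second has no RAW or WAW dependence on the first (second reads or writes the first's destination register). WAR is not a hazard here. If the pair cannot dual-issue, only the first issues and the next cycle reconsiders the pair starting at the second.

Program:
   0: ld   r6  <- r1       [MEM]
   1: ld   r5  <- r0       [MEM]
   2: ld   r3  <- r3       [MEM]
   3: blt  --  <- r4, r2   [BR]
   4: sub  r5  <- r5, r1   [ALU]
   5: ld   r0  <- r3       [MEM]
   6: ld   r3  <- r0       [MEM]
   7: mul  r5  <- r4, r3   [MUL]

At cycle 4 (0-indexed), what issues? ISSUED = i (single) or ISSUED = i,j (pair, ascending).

[0] i0  ld  -- no-port MEM/MEM
[1] i1  ld  -- no-port MEM/MEM
[2] i2/i3  ld blt  -- pair
[3] i4/i5  sub ld  -- pair
[4] i6  ld  -- RAW r3
[5] i7  mul  -- tail

ISSUED = 6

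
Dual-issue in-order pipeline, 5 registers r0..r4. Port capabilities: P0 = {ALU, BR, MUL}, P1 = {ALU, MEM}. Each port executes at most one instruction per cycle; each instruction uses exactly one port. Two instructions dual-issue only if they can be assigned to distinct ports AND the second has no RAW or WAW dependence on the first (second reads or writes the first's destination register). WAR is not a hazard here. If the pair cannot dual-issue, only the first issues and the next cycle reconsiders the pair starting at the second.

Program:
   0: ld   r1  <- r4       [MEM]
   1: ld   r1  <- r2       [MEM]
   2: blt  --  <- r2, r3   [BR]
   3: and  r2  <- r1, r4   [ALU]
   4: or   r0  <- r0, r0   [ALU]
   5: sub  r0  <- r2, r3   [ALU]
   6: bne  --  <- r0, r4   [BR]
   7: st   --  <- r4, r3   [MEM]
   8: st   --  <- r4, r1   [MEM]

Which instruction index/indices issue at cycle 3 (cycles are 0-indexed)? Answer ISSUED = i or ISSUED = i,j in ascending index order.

t=0 i0:ld.MEM ; no-port MEM/MEM
t=1 i1,i2:ld.MEM;blt.BR ; dual
t=2 i3,i4:and.ALU;or.ALU ; dual
t=3 i5:sub.ALU ; RAW r0
t=4 i6,i7:bne.BR;st.MEM ; dual
t=5 i8:st.MEM ; tail

ISSUED = 5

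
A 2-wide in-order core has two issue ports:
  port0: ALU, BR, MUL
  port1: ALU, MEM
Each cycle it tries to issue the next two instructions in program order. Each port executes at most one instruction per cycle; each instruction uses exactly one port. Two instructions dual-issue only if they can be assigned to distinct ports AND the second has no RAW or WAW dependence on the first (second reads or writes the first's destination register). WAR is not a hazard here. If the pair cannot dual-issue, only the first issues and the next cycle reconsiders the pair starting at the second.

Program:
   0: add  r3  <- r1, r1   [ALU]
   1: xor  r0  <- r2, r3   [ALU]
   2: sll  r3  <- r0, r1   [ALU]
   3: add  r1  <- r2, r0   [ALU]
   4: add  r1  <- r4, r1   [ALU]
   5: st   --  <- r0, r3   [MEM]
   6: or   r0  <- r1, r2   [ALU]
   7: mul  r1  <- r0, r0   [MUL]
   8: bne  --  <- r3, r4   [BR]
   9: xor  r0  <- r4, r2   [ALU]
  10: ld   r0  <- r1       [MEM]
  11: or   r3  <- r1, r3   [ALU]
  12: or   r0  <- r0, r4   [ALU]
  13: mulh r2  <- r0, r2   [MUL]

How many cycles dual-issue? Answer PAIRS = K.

#0 head=0: add i0 RAW r3
#1 head=1: xor i1 RAW r0
#2 head=2: sll;add i2&i3 pair
#3 head=4: add;st i4&i5 pair
#4 head=6: or i6 RAW r0
#5 head=7: mul i7 no-port MUL/BR
#6 head=8: bne;xor i8&i9 pair
#7 head=10: ld;or i10&i11 pair
#8 head=12: or i12 RAW r0
#9 head=13: mulh i13 tail

PAIRS = 4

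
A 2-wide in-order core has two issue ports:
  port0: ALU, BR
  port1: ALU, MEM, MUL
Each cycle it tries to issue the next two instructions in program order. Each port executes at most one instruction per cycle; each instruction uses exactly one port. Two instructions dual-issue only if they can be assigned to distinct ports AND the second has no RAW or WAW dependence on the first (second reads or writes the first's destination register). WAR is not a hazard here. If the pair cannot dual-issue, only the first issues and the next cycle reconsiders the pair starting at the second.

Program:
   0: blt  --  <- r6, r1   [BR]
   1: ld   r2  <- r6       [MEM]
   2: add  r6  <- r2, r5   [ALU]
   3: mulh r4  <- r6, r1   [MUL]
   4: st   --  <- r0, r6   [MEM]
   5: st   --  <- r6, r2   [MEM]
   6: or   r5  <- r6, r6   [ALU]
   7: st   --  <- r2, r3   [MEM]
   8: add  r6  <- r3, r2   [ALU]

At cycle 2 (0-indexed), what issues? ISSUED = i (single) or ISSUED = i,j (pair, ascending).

ISSUED = 3

t=0 i0/i1:blt+ld ; 2-wide
t=1 i2:add ; RAW r6
t=2 i3:mulh ; no-port MUL/MEM
t=3 i4:st ; no-port MEM/MEM
t=4 i5/i6:st+or ; 2-wide
t=5 i7/i8:st+add ; 2-wide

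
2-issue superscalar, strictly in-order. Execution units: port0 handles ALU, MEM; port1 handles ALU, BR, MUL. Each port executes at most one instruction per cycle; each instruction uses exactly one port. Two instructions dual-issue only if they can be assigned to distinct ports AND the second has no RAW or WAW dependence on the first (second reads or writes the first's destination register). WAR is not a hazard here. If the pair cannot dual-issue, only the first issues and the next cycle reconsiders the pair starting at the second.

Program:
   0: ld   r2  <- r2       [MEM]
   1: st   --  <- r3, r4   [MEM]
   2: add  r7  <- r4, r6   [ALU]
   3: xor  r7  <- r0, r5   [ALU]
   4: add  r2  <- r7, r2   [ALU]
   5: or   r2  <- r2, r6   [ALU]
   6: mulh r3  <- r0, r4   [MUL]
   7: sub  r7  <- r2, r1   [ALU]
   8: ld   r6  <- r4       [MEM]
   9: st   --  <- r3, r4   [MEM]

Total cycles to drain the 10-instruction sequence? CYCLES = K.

  cy0 -> i0 (ld) no-port MEM/MEM
  cy1 -> i1,i2 (st;add) 2-wide
  cy2 -> i3 (xor) RAW r7
  cy3 -> i4 (add) RAW+WAW r2
  cy4 -> i5,i6 (or;mulh) 2-wide
  cy5 -> i7,i8 (sub;ld) 2-wide
  cy6 -> i9 (st) tail

CYCLES = 7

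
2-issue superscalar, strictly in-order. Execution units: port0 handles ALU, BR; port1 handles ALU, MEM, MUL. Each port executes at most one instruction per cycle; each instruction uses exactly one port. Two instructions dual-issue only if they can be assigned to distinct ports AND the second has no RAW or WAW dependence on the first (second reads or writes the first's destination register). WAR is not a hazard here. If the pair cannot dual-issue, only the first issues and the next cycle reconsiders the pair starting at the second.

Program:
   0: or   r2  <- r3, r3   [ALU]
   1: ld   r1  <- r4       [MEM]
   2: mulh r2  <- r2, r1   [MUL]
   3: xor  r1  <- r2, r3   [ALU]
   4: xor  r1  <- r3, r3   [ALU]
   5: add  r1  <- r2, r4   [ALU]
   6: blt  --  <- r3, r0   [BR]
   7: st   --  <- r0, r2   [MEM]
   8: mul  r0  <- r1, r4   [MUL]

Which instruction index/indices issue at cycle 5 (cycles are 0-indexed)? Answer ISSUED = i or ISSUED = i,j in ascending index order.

ISSUED = 7

#0 head=0: or.ALU/ld.MEM i0+i1 dual
#1 head=2: mulh.MUL i2 RAW r2
#2 head=3: xor.ALU i3 WAW r1
#3 head=4: xor.ALU i4 WAW r1
#4 head=5: add.ALU/blt.BR i5+i6 dual
#5 head=7: st.MEM i7 no-port MEM/MUL
#6 head=8: mul.MUL i8 tail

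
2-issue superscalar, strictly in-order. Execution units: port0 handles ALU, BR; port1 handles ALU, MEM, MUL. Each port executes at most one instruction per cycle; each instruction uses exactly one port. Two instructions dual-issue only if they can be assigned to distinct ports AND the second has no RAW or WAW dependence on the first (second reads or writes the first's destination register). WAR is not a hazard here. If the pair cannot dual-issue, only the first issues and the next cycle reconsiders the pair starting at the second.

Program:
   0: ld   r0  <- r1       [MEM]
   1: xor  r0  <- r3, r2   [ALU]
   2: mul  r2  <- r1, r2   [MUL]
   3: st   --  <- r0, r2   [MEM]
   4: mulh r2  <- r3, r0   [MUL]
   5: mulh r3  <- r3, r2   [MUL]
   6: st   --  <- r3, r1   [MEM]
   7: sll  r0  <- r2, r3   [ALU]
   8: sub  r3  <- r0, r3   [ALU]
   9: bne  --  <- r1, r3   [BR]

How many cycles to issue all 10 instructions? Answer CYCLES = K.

[0] i0  ld.MEM  -- WAW r0
[1] i1+i2  xor.ALU mul.MUL  -- pair
[2] i3  st.MEM  -- no-port MEM/MUL
[3] i4  mulh.MUL  -- no-port MUL/MUL
[4] i5  mulh.MUL  -- no-port MUL/MEM
[5] i6+i7  st.MEM sll.ALU  -- pair
[6] i8  sub.ALU  -- RAW r3
[7] i9  bne.BR  -- tail

CYCLES = 8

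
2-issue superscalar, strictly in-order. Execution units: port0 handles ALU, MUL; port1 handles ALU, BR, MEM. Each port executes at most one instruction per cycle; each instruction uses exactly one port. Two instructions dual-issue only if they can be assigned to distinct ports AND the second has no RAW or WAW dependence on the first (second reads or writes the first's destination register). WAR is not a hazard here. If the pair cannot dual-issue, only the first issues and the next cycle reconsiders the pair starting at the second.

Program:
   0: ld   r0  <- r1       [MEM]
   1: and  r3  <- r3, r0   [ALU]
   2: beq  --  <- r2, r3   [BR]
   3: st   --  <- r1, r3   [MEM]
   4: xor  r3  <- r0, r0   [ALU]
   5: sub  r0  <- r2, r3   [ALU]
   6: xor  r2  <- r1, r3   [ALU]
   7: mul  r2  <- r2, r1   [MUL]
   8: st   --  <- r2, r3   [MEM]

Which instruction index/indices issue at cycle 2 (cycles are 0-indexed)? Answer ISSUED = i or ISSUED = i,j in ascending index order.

ISSUED = 2

[0] i0  ld.MEM  -- RAW r0
[1] i1  and.ALU  -- RAW r3
[2] i2  beq.BR  -- no-port BR/MEM
[3] i3&i4  st.MEM;xor.ALU  -- dual
[4] i5&i6  sub.ALU;xor.ALU  -- dual
[5] i7  mul.MUL  -- RAW r2
[6] i8  st.MEM  -- tail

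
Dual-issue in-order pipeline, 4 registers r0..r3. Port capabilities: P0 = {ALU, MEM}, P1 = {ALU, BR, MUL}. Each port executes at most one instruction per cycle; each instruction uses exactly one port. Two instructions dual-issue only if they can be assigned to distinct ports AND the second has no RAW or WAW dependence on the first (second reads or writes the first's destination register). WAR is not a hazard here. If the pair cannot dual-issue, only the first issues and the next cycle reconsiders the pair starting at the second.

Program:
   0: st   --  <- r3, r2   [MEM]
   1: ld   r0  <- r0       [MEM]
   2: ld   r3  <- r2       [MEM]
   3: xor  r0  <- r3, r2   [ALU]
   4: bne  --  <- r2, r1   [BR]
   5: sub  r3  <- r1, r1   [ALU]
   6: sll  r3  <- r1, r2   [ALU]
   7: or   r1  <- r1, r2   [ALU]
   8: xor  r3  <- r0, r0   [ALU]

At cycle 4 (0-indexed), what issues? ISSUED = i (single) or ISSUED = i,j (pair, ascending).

ISSUED = 5

  cy0 -> i0 (st.MEM) no-port MEM/MEM
  cy1 -> i1 (ld.MEM) no-port MEM/MEM
  cy2 -> i2 (ld.MEM) RAW r3
  cy3 -> i3&i4 (xor.ALU+bne.BR) 2-wide
  cy4 -> i5 (sub.ALU) WAW r3
  cy5 -> i6&i7 (sll.ALU+or.ALU) 2-wide
  cy6 -> i8 (xor.ALU) tail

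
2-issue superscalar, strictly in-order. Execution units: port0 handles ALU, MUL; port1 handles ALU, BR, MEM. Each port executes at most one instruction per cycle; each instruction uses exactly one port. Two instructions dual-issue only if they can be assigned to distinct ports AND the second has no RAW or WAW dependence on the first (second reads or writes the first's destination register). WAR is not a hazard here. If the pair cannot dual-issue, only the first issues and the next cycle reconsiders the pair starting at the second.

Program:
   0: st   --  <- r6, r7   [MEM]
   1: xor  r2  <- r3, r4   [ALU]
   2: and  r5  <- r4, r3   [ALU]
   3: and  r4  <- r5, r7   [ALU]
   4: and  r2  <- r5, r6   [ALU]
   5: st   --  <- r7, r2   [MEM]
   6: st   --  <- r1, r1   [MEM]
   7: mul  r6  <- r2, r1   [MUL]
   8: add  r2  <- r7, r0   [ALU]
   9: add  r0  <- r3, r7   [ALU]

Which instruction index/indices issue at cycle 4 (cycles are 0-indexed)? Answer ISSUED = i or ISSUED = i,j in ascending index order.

t=0 i0,i1:st xor ; 2-wide
t=1 i2:and ; RAW r5
t=2 i3,i4:and and ; 2-wide
t=3 i5:st ; no-port MEM/MEM
t=4 i6,i7:st mul ; 2-wide
t=5 i8,i9:add add ; 2-wide

ISSUED = 6,7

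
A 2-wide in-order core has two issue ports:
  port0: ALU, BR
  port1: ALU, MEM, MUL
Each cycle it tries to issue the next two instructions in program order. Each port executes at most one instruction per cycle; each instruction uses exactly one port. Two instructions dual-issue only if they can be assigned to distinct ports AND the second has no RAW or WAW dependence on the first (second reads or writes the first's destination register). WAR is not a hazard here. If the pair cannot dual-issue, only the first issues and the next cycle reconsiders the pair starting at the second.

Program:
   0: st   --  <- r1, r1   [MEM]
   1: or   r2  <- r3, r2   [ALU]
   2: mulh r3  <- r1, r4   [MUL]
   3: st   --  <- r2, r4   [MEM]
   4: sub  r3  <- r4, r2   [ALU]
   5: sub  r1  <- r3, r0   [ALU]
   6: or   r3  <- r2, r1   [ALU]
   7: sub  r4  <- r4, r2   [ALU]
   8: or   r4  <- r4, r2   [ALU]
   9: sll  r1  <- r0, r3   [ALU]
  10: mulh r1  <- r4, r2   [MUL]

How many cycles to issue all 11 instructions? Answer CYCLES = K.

CYCLES = 7

t=0 i0+i1:st/or ; 2-wide
t=1 i2:mulh ; no-port MUL/MEM
t=2 i3+i4:st/sub ; 2-wide
t=3 i5:sub ; RAW r1
t=4 i6+i7:or/sub ; 2-wide
t=5 i8+i9:or/sll ; 2-wide
t=6 i10:mulh ; tail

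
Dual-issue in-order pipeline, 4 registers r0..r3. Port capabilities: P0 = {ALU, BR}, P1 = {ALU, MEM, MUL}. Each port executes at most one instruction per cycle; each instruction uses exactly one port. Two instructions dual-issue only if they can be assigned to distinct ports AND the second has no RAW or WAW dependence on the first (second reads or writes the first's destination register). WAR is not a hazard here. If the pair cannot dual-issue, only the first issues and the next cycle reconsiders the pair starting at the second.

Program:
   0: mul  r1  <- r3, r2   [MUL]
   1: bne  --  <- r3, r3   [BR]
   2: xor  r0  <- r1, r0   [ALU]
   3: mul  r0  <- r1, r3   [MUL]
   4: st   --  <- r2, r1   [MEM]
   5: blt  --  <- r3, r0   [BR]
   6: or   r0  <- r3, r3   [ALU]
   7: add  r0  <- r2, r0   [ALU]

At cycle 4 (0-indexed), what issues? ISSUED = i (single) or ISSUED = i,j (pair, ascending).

t=0 i0+i1:mul.MUL/bne.BR ; dual
t=1 i2:xor.ALU ; WAW r0
t=2 i3:mul.MUL ; no-port MUL/MEM
t=3 i4+i5:st.MEM/blt.BR ; dual
t=4 i6:or.ALU ; RAW+WAW r0
t=5 i7:add.ALU ; tail

ISSUED = 6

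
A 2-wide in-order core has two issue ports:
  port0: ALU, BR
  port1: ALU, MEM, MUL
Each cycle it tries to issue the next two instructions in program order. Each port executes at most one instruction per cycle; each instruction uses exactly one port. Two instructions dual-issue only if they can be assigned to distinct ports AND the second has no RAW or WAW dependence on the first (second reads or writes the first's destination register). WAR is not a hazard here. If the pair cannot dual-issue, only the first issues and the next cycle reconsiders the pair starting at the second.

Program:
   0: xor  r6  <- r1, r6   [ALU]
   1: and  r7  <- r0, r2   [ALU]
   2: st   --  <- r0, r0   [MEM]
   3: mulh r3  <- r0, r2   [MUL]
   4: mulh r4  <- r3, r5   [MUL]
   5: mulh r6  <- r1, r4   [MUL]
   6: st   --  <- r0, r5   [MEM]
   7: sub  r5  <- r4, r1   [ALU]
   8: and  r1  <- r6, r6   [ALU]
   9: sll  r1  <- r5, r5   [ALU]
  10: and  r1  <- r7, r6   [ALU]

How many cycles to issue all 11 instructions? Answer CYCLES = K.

0. xor.ALU+and.ALU @i0&i1  | 2-wide
1. st.MEM @i2  | no-port MEM/MUL
2. mulh.MUL @i3  | no-port MUL/MUL
3. mulh.MUL @i4  | no-port MUL/MUL
4. mulh.MUL @i5  | no-port MUL/MEM
5. st.MEM+sub.ALU @i6&i7  | 2-wide
6. and.ALU @i8  | WAW r1
7. sll.ALU @i9  | WAW r1
8. and.ALU @i10  | tail

CYCLES = 9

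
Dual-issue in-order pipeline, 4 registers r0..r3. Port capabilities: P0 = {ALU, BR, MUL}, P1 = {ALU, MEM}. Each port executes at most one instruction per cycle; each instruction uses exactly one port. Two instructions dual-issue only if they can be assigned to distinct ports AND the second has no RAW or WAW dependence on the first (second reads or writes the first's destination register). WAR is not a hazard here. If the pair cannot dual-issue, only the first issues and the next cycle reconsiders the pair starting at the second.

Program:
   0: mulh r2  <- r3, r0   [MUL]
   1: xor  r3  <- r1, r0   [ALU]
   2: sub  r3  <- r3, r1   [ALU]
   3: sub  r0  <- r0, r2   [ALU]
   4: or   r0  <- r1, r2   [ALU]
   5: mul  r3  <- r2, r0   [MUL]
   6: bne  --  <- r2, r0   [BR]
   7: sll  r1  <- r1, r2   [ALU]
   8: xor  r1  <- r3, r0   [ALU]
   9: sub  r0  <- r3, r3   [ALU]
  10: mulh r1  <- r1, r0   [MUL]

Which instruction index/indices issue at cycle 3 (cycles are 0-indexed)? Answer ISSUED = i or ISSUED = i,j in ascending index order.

ISSUED = 5

0. mulh xor @i0+i1  | 2-wide
1. sub sub @i2+i3  | 2-wide
2. or @i4  | RAW r0
3. mul @i5  | no-port MUL/BR
4. bne sll @i6+i7  | 2-wide
5. xor sub @i8+i9  | 2-wide
6. mulh @i10  | tail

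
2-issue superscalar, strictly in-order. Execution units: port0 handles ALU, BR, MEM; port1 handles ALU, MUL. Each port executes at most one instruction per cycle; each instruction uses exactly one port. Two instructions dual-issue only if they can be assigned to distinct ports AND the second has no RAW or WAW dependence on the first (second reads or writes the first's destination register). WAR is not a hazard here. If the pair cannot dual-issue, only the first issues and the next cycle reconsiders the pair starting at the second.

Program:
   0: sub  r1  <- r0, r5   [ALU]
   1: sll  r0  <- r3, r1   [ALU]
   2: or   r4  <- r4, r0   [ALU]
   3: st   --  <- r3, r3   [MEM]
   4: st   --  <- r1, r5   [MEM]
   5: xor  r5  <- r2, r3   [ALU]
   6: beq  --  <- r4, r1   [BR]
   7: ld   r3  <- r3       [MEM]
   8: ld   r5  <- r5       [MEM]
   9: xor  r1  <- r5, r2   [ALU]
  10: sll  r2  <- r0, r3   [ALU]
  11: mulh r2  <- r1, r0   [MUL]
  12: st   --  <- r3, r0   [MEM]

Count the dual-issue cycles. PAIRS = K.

PAIRS = 4

[0] i0  sub.ALU  -- RAW r1
[1] i1  sll.ALU  -- RAW r0
[2] i2&i3  or.ALU/st.MEM  -- dual
[3] i4&i5  st.MEM/xor.ALU  -- dual
[4] i6  beq.BR  -- no-port BR/MEM
[5] i7  ld.MEM  -- no-port MEM/MEM
[6] i8  ld.MEM  -- RAW r5
[7] i9&i10  xor.ALU/sll.ALU  -- dual
[8] i11&i12  mulh.MUL/st.MEM  -- dual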